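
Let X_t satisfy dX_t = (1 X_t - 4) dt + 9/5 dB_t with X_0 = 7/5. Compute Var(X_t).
Var(X_t) = 81*exp(2*t)/50 - 81/50

The variance V(t) = Var(X_t) satisfies V'(t) = 2 a V(t) + c^2 with V(0) = 0 (drift coefficient is linear in X, diffusion is constant). With a = 1, c = 9/5, the solution is
  V(t) = (c^2 / (2 a)) * (exp(2 a t) - 1)
       = ((9/5)^2 / (2*1)) * (exp(2 t) - 1)
       = 81*exp(2*t)/50 - 81/50.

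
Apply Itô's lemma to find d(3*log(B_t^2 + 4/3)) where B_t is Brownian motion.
d(3*log(B_t^2 + 4/3)) = (9*(4 - 3*B_t^2)/(3*B_t^2 + 4)^2) dt + (18*B_t/(3*B_t^2 + 4)) dB_t

Itô's formula for f(B_t) gives d f(B_t) = f'(B_t) dB_t + (1/2) f''(B_t) dt. Compute derivatives of f(x) = 3*log(x^2 + 4/3):
  f'(x)  = 18*x/(3*x^2 + 4)
  f''(x) = 18*(4 - 3*x^2)/(3*x^2 + 4)^2
Substitute x = B_t and multiply the f'' term by 1/2:
  drift     = (1/2) * (18*(4 - 3*x^2)/(3*x^2 + 4)^2) evaluated at B_t = 9*(4 - 3*B_t^2)/(3*B_t^2 + 4)^2
  diffusion = (18*x/(3*x^2 + 4)) evaluated at B_t = 18*B_t/(3*B_t^2 + 4)
Therefore d(3*log(B_t^2 + 4/3)) = (9*(4 - 3*B_t^2)/(3*B_t^2 + 4)^2) dt + (18*B_t/(3*B_t^2 + 4)) dB_t.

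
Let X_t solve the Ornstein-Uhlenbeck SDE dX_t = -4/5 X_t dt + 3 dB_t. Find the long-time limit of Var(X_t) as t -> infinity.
lim Var(X_t) = 45/8

The OU SDE dX = -theta X dt + sigma dB admits the integrating factor exp(theta t): d(exp(theta t) X_t) = sigma exp(theta t) dB_t. Integrating from 0 to t gives X_t = x_0 * exp(-theta t) + sigma * int_0^t exp(-theta (t-s)) dB_s for any initial x_0. The Itô integral has variance (by the Itô isometry) sigma^2 * int_0^t exp(-2 theta (t - s)) ds = sigma^2 * (1 - exp(-2 theta t)) / (2 theta), independent of x_0.
With theta = 4/5, sigma = 3:
  Var(X_t) = (3)^2 * (1 - exp(-2*4/5 t)) / (2 * 4/5) = 45/8 - 45*exp(-8*t/5)/8.
As t -> infinity, exp(-2*4/5 t) -> 0, so the stationary variance is sigma^2 / (2 theta) = 45/8.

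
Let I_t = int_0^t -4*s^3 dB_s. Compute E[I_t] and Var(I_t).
E[I_t] = 0; Var(I_t) = 16*t^7/7

The Itô integral of a deterministic integrand f(s) has mean 0 because each increment f(s) * (B_{s+ds} - B_s) has mean 0. By the Itô isometry:
  Var( int_0^t f(s) dB_s ) = E[ (int_0^t f(s) dB_s)^2 ] = int_0^t f(s)^2 ds.
Here f(s) = -4*s^3, so f(s)^2 = 16*s^6. Integrate:
  int_0^t (16*s^6) ds = 16*t^7/7.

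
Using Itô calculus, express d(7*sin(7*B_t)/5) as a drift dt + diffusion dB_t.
d(7*sin(7*B_t)/5) = (-343*sin(7*B_t)/10) dt + (49*cos(7*B_t)/5) dB_t

Itô's formula for f(B_t) gives d f(B_t) = f'(B_t) dB_t + (1/2) f''(B_t) dt. Compute derivatives of f(x) = 7*sin(7*x)/5:
  f'(x)  = 49*cos(7*x)/5
  f''(x) = -343*sin(7*x)/5
Substitute x = B_t and multiply the f'' term by 1/2:
  drift     = (1/2) * (-343*sin(7*x)/5) evaluated at B_t = -343*sin(7*B_t)/10
  diffusion = (49*cos(7*x)/5) evaluated at B_t = 49*cos(7*B_t)/5
Therefore d(7*sin(7*B_t)/5) = (-343*sin(7*B_t)/10) dt + (49*cos(7*B_t)/5) dB_t.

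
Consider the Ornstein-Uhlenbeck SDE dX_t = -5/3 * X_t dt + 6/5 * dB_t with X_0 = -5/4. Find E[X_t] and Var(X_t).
E[X_t] = -5*exp(-5*t/3)/4; Var(X_t) = 54/125 - 54*exp(-10*t/3)/125

The OU SDE dX = -theta X dt + sigma dB admits the integrating factor exp(theta t): d(exp(theta t) X_t) = sigma exp(theta t) dB_t. Integrating from 0 to t:
  X_t = x_0 * exp(-theta t) + sigma * int_0^t exp(-theta (t-s)) dB_s.
The Itô integral has mean 0 and (by the Itô isometry) variance sigma^2 * int_0^t exp(-2 theta (t - s)) ds = sigma^2 * (1 - exp(-2 theta t)) / (2 theta).
With theta = 5/3, sigma = 6/5, x_0 = -5/4:
  E[X_t] = -5/4 * exp(-5/3 t) = -5*exp(-5*t/3)/4
  Var(X_t) = (6/5)^2 * (1 - exp(-2*5/3 t)) / (2 * 5/3) = 54/125 - 54*exp(-10*t/3)/125.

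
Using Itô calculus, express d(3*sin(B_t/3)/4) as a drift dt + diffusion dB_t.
d(3*sin(B_t/3)/4) = (-sin(B_t/3)/24) dt + (cos(B_t/3)/4) dB_t

Itô's formula for f(B_t) gives d f(B_t) = f'(B_t) dB_t + (1/2) f''(B_t) dt. Compute derivatives of f(x) = 3*sin(x/3)/4:
  f'(x)  = cos(x/3)/4
  f''(x) = -sin(x/3)/12
Substitute x = B_t and multiply the f'' term by 1/2:
  drift     = (1/2) * (-sin(x/3)/12) evaluated at B_t = -sin(B_t/3)/24
  diffusion = (cos(x/3)/4) evaluated at B_t = cos(B_t/3)/4
Therefore d(3*sin(B_t/3)/4) = (-sin(B_t/3)/24) dt + (cos(B_t/3)/4) dB_t.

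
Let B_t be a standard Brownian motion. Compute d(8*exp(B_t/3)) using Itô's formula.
d(8*exp(B_t/3)) = (4*exp(B_t/3)/9) dt + (8*exp(B_t/3)/3) dB_t

Itô's formula for f(B_t) gives d f(B_t) = f'(B_t) dB_t + (1/2) f''(B_t) dt. Compute derivatives of f(x) = 8*exp(x/3):
  f'(x)  = 8*exp(x/3)/3
  f''(x) = 8*exp(x/3)/9
Substitute x = B_t and multiply the f'' term by 1/2:
  drift     = (1/2) * (8*exp(x/3)/9) evaluated at B_t = 4*exp(B_t/3)/9
  diffusion = (8*exp(x/3)/3) evaluated at B_t = 8*exp(B_t/3)/3
Therefore d(8*exp(B_t/3)) = (4*exp(B_t/3)/9) dt + (8*exp(B_t/3)/3) dB_t.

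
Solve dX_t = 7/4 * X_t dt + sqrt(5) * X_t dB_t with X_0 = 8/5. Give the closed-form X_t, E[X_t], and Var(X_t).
X_t = 8/5 * exp((-3/4) t + (sqrt(5)) B_t); E[X_t] = 8*exp(7*t/4)/5; Var(X_t) = 64*(exp(5*t) - 1)*exp(7*t/2)/25

For GBM dX = mu X dt + sigma X dB with X_0 = x_0, apply Itô to Y = log X: dY = (mu - sigma^2/2) dt + sigma dB, so Y_t = log(x_0) + (mu - sigma^2/2) t + sigma B_t and hence X_t = x_0 * exp((mu - sigma^2/2) t + sigma B_t).
With mu = 7/4, sigma = sqrt(5), x_0 = 8/5, this gives:
  X_t = 8/5 * exp((-3/4) * t + (sqrt(5)) * B_t).
Since sigma*B_t ~ Normal(0, sigma^2 t), E[exp(sigma*B_t)] = exp(sigma^2 t / 2); so E[X_t] = x_0 * exp((mu - sigma^2/2) t) * exp(sigma^2 t / 2) = x_0 * exp(mu t) = 8*exp(7*t/4)/5.
Var(X_t) = E[X_t^2] - (E[X_t])^2 = x_0^2 * exp(2 mu t) * (exp(sigma^2 t) - 1) = 64*(exp(5*t) - 1)*exp(7*t/2)/25.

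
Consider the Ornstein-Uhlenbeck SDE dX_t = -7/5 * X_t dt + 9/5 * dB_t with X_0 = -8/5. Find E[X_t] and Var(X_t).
E[X_t] = -8*exp(-7*t/5)/5; Var(X_t) = 81/70 - 81*exp(-14*t/5)/70

The OU SDE dX = -theta X dt + sigma dB admits the integrating factor exp(theta t): d(exp(theta t) X_t) = sigma exp(theta t) dB_t. Integrating from 0 to t:
  X_t = x_0 * exp(-theta t) + sigma * int_0^t exp(-theta (t-s)) dB_s.
The Itô integral has mean 0 and (by the Itô isometry) variance sigma^2 * int_0^t exp(-2 theta (t - s)) ds = sigma^2 * (1 - exp(-2 theta t)) / (2 theta).
With theta = 7/5, sigma = 9/5, x_0 = -8/5:
  E[X_t] = -8/5 * exp(-7/5 t) = -8*exp(-7*t/5)/5
  Var(X_t) = (9/5)^2 * (1 - exp(-2*7/5 t)) / (2 * 7/5) = 81/70 - 81*exp(-14*t/5)/70.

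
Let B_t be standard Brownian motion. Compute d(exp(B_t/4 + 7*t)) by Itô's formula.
d(exp(B_t/4 + 7*t)) = (225*exp(B_t/4 + 7*t)/32) dt + (exp(B_t/4 + 7*t)/4) dB_t

Itô's formula for f(t, x): d f(t, B_t) = (f_t + (1/2) f_xx) dt + f_x dB_t. Compute partials of f(t, x) = exp(7*t + x/4):
  f_t(t,x)  = 7*exp(7*t + x/4)
  f_x(t,x)  = exp(7*t + x/4)/4
  f_xx(t,x) = exp(7*t + x/4)/16
Assemble drift = f_t + (1/2) f_xx = 225*exp(7*t + x/4)/32 and diffusion = f_x = exp(7*t + x/4)/4. Substituting x = B_t:
  d(exp(B_t/4 + 7*t)) = (225*exp(B_t/4 + 7*t)/32) dt + (exp(B_t/4 + 7*t)/4) dB_t.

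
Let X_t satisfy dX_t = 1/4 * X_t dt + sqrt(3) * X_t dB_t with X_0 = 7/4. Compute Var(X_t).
Var(X_t) = 49*(exp(3*t) - 1)*exp(t/2)/16

For GBM dX = mu X dt + sigma X dB with X_0 = x_0, apply Itô to Y = log X: dY = (mu - sigma^2/2) dt + sigma dB, so Y_t = log(x_0) + (mu - sigma^2/2) t + sigma B_t and hence X_t = x_0 * exp((mu - sigma^2/2) t + sigma B_t).
With mu = 1/4, sigma = sqrt(3), x_0 = 7/4, this gives:
  X_t = 7/4 * exp((-5/4) * t + (sqrt(3)) * B_t).
Since sigma*B_t ~ Normal(0, sigma^2 t), E[exp(sigma*B_t)] = exp(sigma^2 t / 2); so E[X_t] = x_0 * exp((mu - sigma^2/2) t) * exp(sigma^2 t / 2) = x_0 * exp(mu t) = 7*exp(t/4)/4.
Var(X_t) = E[X_t^2] - (E[X_t])^2 = x_0^2 * exp(2 mu t) * (exp(sigma^2 t) - 1) = 49*(exp(3*t) - 1)*exp(t/2)/16.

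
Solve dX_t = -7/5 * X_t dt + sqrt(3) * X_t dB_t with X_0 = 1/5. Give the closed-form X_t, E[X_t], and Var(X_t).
X_t = 1/5 * exp((-29/10) t + (sqrt(3)) B_t); E[X_t] = exp(-7*t/5)/5; Var(X_t) = (exp(3*t) - 1)*exp(-14*t/5)/25

For GBM dX = mu X dt + sigma X dB with X_0 = x_0, apply Itô to Y = log X: dY = (mu - sigma^2/2) dt + sigma dB, so Y_t = log(x_0) + (mu - sigma^2/2) t + sigma B_t and hence X_t = x_0 * exp((mu - sigma^2/2) t + sigma B_t).
With mu = -7/5, sigma = sqrt(3), x_0 = 1/5, this gives:
  X_t = 1/5 * exp((-29/10) * t + (sqrt(3)) * B_t).
Since sigma*B_t ~ Normal(0, sigma^2 t), E[exp(sigma*B_t)] = exp(sigma^2 t / 2); so E[X_t] = x_0 * exp((mu - sigma^2/2) t) * exp(sigma^2 t / 2) = x_0 * exp(mu t) = exp(-7*t/5)/5.
Var(X_t) = E[X_t^2] - (E[X_t])^2 = x_0^2 * exp(2 mu t) * (exp(sigma^2 t) - 1) = (exp(3*t) - 1)*exp(-14*t/5)/25.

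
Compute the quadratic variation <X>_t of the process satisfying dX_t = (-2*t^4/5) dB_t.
<X>_t = 4*t^9/225

For an Itô process dX_t = a(t) dt + b(t) dB_t, the quadratic variation is <X>_t = int_0^t b(s)^2 ds (the drift term does not contribute). Here b(s) = -2*s^4/5, so
  b(s)^2 = 4*s^8/25.
Integrating from 0 to t:
  <X>_t = int_0^t (4*s^8/25) ds = 4*t^9/225.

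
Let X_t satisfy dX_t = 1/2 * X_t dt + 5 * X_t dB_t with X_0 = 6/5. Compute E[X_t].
E[X_t] = 6*exp(t/2)/5

For GBM dX = mu X dt + sigma X dB with X_0 = x_0, apply Itô to Y = log X: dY = (mu - sigma^2/2) dt + sigma dB, so Y_t = log(x_0) + (mu - sigma^2/2) t + sigma B_t and hence X_t = x_0 * exp((mu - sigma^2/2) t + sigma B_t).
With mu = 1/2, sigma = 5, x_0 = 6/5, this gives:
  X_t = 6/5 * exp((-12) * t + (5) * B_t).
Since sigma*B_t ~ Normal(0, sigma^2 t), E[exp(sigma*B_t)] = exp(sigma^2 t / 2); so E[X_t] = x_0 * exp((mu - sigma^2/2) t) * exp(sigma^2 t / 2) = x_0 * exp(mu t) = 6*exp(t/2)/5.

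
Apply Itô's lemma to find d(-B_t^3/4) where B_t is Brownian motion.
d(-B_t^3/4) = (-3*B_t/4) dt + (-3*B_t^2/4) dB_t

Itô's formula for f(B_t) gives d f(B_t) = f'(B_t) dB_t + (1/2) f''(B_t) dt. Compute derivatives of f(x) = -x^3/4:
  f'(x)  = -3*x^2/4
  f''(x) = -3*x/2
Substitute x = B_t and multiply the f'' term by 1/2:
  drift     = (1/2) * (-3*x/2) evaluated at B_t = -3*B_t/4
  diffusion = (-3*x^2/4) evaluated at B_t = -3*B_t^2/4
Therefore d(-B_t^3/4) = (-3*B_t/4) dt + (-3*B_t^2/4) dB_t.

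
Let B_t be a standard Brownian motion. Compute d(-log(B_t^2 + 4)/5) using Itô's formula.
d(-log(B_t^2 + 4)/5) = ((B_t^2 - 4)/(5*(B_t^2 + 4)^2)) dt + (-2*B_t/(5*B_t^2 + 20)) dB_t

Itô's formula for f(B_t) gives d f(B_t) = f'(B_t) dB_t + (1/2) f''(B_t) dt. Compute derivatives of f(x) = -log(x^2 + 4)/5:
  f'(x)  = -2*x/(5*x^2 + 20)
  f''(x) = 2*(x^2 - 4)/(5*(x^2 + 4)^2)
Substitute x = B_t and multiply the f'' term by 1/2:
  drift     = (1/2) * (2*(x^2 - 4)/(5*(x^2 + 4)^2)) evaluated at B_t = (B_t^2 - 4)/(5*(B_t^2 + 4)^2)
  diffusion = (-2*x/(5*x^2 + 20)) evaluated at B_t = -2*B_t/(5*B_t^2 + 20)
Therefore d(-log(B_t^2 + 4)/5) = ((B_t^2 - 4)/(5*(B_t^2 + 4)^2)) dt + (-2*B_t/(5*B_t^2 + 20)) dB_t.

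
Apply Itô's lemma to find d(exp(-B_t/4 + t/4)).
d(exp(-B_t/4 + t/4)) = (9*exp(-B_t/4 + t/4)/32) dt + (-exp(-B_t/4 + t/4)/4) dB_t

Itô's formula for f(t, x): d f(t, B_t) = (f_t + (1/2) f_xx) dt + f_x dB_t. Compute partials of f(t, x) = exp(t/4 - x/4):
  f_t(t,x)  = exp(t/4 - x/4)/4
  f_x(t,x)  = -exp(t/4 - x/4)/4
  f_xx(t,x) = exp(t/4 - x/4)/16
Assemble drift = f_t + (1/2) f_xx = 9*exp(t/4 - x/4)/32 and diffusion = f_x = -exp(t/4 - x/4)/4. Substituting x = B_t:
  d(exp(-B_t/4 + t/4)) = (9*exp(-B_t/4 + t/4)/32) dt + (-exp(-B_t/4 + t/4)/4) dB_t.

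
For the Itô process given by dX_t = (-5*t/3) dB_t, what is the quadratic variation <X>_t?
<X>_t = 25*t^3/27

For an Itô process dX_t = a(t) dt + b(t) dB_t, the quadratic variation is <X>_t = int_0^t b(s)^2 ds (the drift term does not contribute). Here b(s) = -5*s/3, so
  b(s)^2 = 25*s^2/9.
Integrating from 0 to t:
  <X>_t = int_0^t (25*s^2/9) ds = 25*t^3/27.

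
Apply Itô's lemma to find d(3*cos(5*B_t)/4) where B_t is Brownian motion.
d(3*cos(5*B_t)/4) = (-75*cos(5*B_t)/8) dt + (-15*sin(5*B_t)/4) dB_t

Itô's formula for f(B_t) gives d f(B_t) = f'(B_t) dB_t + (1/2) f''(B_t) dt. Compute derivatives of f(x) = 3*cos(5*x)/4:
  f'(x)  = -15*sin(5*x)/4
  f''(x) = -75*cos(5*x)/4
Substitute x = B_t and multiply the f'' term by 1/2:
  drift     = (1/2) * (-75*cos(5*x)/4) evaluated at B_t = -75*cos(5*B_t)/8
  diffusion = (-15*sin(5*x)/4) evaluated at B_t = -15*sin(5*B_t)/4
Therefore d(3*cos(5*B_t)/4) = (-75*cos(5*B_t)/8) dt + (-15*sin(5*B_t)/4) dB_t.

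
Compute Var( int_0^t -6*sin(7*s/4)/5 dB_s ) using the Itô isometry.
Var = 18*t/25 - 36*sin(7*t/2)/175

The Itô integral of a deterministic integrand f(s) has mean 0 because each increment f(s) * (B_{s+ds} - B_s) has mean 0. By the Itô isometry:
  Var( int_0^t f(s) dB_s ) = E[ (int_0^t f(s) dB_s)^2 ] = int_0^t f(s)^2 ds.
Here f(s) = -6*sin(7*s/4)/5, so f(s)^2 = 36*sin(7*s/4)^2/25. Integrate:
  int_0^t (36*sin(7*s/4)^2/25) ds = 18*t/25 - 36*sin(7*t/2)/175.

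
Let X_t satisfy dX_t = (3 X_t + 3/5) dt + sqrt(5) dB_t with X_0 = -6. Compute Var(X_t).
Var(X_t) = 5*exp(6*t)/6 - 5/6

The variance V(t) = Var(X_t) satisfies V'(t) = 2 a V(t) + c^2 with V(0) = 0 (drift coefficient is linear in X, diffusion is constant). With a = 3, c = sqrt(5), the solution is
  V(t) = (c^2 / (2 a)) * (exp(2 a t) - 1)
       = (sqrt(5)^2 / (2*3)) * (exp(6 t) - 1)
       = 5*exp(6*t)/6 - 5/6.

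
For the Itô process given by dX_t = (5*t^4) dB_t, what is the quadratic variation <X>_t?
<X>_t = 25*t^9/9

For an Itô process dX_t = a(t) dt + b(t) dB_t, the quadratic variation is <X>_t = int_0^t b(s)^2 ds (the drift term does not contribute). Here b(s) = 5*s^4, so
  b(s)^2 = 25*s^8.
Integrating from 0 to t:
  <X>_t = int_0^t (25*s^8) ds = 25*t^9/9.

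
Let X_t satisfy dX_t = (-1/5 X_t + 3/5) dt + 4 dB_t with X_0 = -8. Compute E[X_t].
E[X_t] = 3 - 11*exp(-t/5)

Taking expectations and using E[dB_t] = 0, the mean m(t) = E[X_t] satisfies the ODE m'(t) = a m(t) + b with m(0) = x_0. With a = -1/5, b = 3/5, x_0 = -8, the solution is
  m(t) = x_0 * exp(a t) + (b/a) * (exp(a t) - 1)
       = (-8) * exp((-1/5) t) + ((3/5)/(-1/5)) * (exp((-1/5) t) - 1)
       = 3 - 11*exp(-t/5).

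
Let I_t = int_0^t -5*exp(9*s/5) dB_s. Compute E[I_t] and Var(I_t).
E[I_t] = 0; Var(I_t) = 125*exp(18*t/5)/18 - 125/18

The Itô integral of a deterministic integrand f(s) has mean 0 because each increment f(s) * (B_{s+ds} - B_s) has mean 0. By the Itô isometry:
  Var( int_0^t f(s) dB_s ) = E[ (int_0^t f(s) dB_s)^2 ] = int_0^t f(s)^2 ds.
Here f(s) = -5*exp(9*s/5), so f(s)^2 = 25*exp(18*s/5). Integrate:
  int_0^t (25*exp(18*s/5)) ds = 125*exp(18*t/5)/18 - 125/18.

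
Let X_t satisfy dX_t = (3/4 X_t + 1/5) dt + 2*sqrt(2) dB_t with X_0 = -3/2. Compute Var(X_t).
Var(X_t) = 16*exp(3*t/2)/3 - 16/3

The variance V(t) = Var(X_t) satisfies V'(t) = 2 a V(t) + c^2 with V(0) = 0 (drift coefficient is linear in X, diffusion is constant). With a = 3/4, c = 2*sqrt(2), the solution is
  V(t) = (c^2 / (2 a)) * (exp(2 a t) - 1)
       = ((2*sqrt(2))^2 / (2*(3/4))) * (exp((3/2) t) - 1)
       = 16*exp(3*t/2)/3 - 16/3.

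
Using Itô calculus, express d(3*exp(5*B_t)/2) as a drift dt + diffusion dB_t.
d(3*exp(5*B_t)/2) = (75*exp(5*B_t)/4) dt + (15*exp(5*B_t)/2) dB_t

Itô's formula for f(B_t) gives d f(B_t) = f'(B_t) dB_t + (1/2) f''(B_t) dt. Compute derivatives of f(x) = 3*exp(5*x)/2:
  f'(x)  = 15*exp(5*x)/2
  f''(x) = 75*exp(5*x)/2
Substitute x = B_t and multiply the f'' term by 1/2:
  drift     = (1/2) * (75*exp(5*x)/2) evaluated at B_t = 75*exp(5*B_t)/4
  diffusion = (15*exp(5*x)/2) evaluated at B_t = 15*exp(5*B_t)/2
Therefore d(3*exp(5*B_t)/2) = (75*exp(5*B_t)/4) dt + (15*exp(5*B_t)/2) dB_t.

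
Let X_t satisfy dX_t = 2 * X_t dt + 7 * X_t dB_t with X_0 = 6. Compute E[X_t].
E[X_t] = 6*exp(2*t)

For GBM dX = mu X dt + sigma X dB with X_0 = x_0, apply Itô to Y = log X: dY = (mu - sigma^2/2) dt + sigma dB, so Y_t = log(x_0) + (mu - sigma^2/2) t + sigma B_t and hence X_t = x_0 * exp((mu - sigma^2/2) t + sigma B_t).
With mu = 2, sigma = 7, x_0 = 6, this gives:
  X_t = 6 * exp((-45/2) * t + (7) * B_t).
Since sigma*B_t ~ Normal(0, sigma^2 t), E[exp(sigma*B_t)] = exp(sigma^2 t / 2); so E[X_t] = x_0 * exp((mu - sigma^2/2) t) * exp(sigma^2 t / 2) = x_0 * exp(mu t) = 6*exp(2*t).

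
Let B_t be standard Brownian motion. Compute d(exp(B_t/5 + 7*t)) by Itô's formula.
d(exp(B_t/5 + 7*t)) = (351*exp(B_t/5 + 7*t)/50) dt + (exp(B_t/5 + 7*t)/5) dB_t

Itô's formula for f(t, x): d f(t, B_t) = (f_t + (1/2) f_xx) dt + f_x dB_t. Compute partials of f(t, x) = exp(7*t + x/5):
  f_t(t,x)  = 7*exp(7*t + x/5)
  f_x(t,x)  = exp(7*t + x/5)/5
  f_xx(t,x) = exp(7*t + x/5)/25
Assemble drift = f_t + (1/2) f_xx = 351*exp(7*t + x/5)/50 and diffusion = f_x = exp(7*t + x/5)/5. Substituting x = B_t:
  d(exp(B_t/5 + 7*t)) = (351*exp(B_t/5 + 7*t)/50) dt + (exp(B_t/5 + 7*t)/5) dB_t.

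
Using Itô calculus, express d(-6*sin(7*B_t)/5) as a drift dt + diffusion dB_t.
d(-6*sin(7*B_t)/5) = (147*sin(7*B_t)/5) dt + (-42*cos(7*B_t)/5) dB_t

Itô's formula for f(B_t) gives d f(B_t) = f'(B_t) dB_t + (1/2) f''(B_t) dt. Compute derivatives of f(x) = -6*sin(7*x)/5:
  f'(x)  = -42*cos(7*x)/5
  f''(x) = 294*sin(7*x)/5
Substitute x = B_t and multiply the f'' term by 1/2:
  drift     = (1/2) * (294*sin(7*x)/5) evaluated at B_t = 147*sin(7*B_t)/5
  diffusion = (-42*cos(7*x)/5) evaluated at B_t = -42*cos(7*B_t)/5
Therefore d(-6*sin(7*B_t)/5) = (147*sin(7*B_t)/5) dt + (-42*cos(7*B_t)/5) dB_t.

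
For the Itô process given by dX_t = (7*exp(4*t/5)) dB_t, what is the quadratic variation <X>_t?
<X>_t = 245*exp(8*t/5)/8 - 245/8

For an Itô process dX_t = a(t) dt + b(t) dB_t, the quadratic variation is <X>_t = int_0^t b(s)^2 ds (the drift term does not contribute). Here b(s) = 7*exp(4*s/5), so
  b(s)^2 = 49*exp(8*s/5).
Integrating from 0 to t:
  <X>_t = int_0^t (49*exp(8*s/5)) ds = 245*exp(8*t/5)/8 - 245/8.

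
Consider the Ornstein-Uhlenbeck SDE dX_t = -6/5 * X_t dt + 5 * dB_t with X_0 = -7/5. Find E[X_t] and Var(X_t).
E[X_t] = -7*exp(-6*t/5)/5; Var(X_t) = 125/12 - 125*exp(-12*t/5)/12

The OU SDE dX = -theta X dt + sigma dB admits the integrating factor exp(theta t): d(exp(theta t) X_t) = sigma exp(theta t) dB_t. Integrating from 0 to t:
  X_t = x_0 * exp(-theta t) + sigma * int_0^t exp(-theta (t-s)) dB_s.
The Itô integral has mean 0 and (by the Itô isometry) variance sigma^2 * int_0^t exp(-2 theta (t - s)) ds = sigma^2 * (1 - exp(-2 theta t)) / (2 theta).
With theta = 6/5, sigma = 5, x_0 = -7/5:
  E[X_t] = -7/5 * exp(-6/5 t) = -7*exp(-6*t/5)/5
  Var(X_t) = (5)^2 * (1 - exp(-2*6/5 t)) / (2 * 6/5) = 125/12 - 125*exp(-12*t/5)/12.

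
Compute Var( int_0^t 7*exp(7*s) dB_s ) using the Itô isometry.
Var = 7*exp(14*t)/2 - 7/2

The Itô integral of a deterministic integrand f(s) has mean 0 because each increment f(s) * (B_{s+ds} - B_s) has mean 0. By the Itô isometry:
  Var( int_0^t f(s) dB_s ) = E[ (int_0^t f(s) dB_s)^2 ] = int_0^t f(s)^2 ds.
Here f(s) = 7*exp(7*s), so f(s)^2 = 49*exp(14*s). Integrate:
  int_0^t (49*exp(14*s)) ds = 7*exp(14*t)/2 - 7/2.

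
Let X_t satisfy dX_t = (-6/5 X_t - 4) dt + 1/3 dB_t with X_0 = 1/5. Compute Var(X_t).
Var(X_t) = 5/108 - 5*exp(-12*t/5)/108

The variance V(t) = Var(X_t) satisfies V'(t) = 2 a V(t) + c^2 with V(0) = 0 (drift coefficient is linear in X, diffusion is constant). With a = -6/5, c = 1/3, the solution is
  V(t) = (c^2 / (2 a)) * (exp(2 a t) - 1)
       = ((1/3)^2 / (2*(-6/5))) * (exp((-12/5) t) - 1)
       = 5/108 - 5*exp(-12*t/5)/108.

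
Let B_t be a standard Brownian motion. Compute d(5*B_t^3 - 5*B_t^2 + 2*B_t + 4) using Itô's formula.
d(5*B_t^3 - 5*B_t^2 + 2*B_t + 4) = (15*B_t - 5) dt + (15*B_t^2 - 10*B_t + 2) dB_t

Itô's formula for f(B_t) gives d f(B_t) = f'(B_t) dB_t + (1/2) f''(B_t) dt. Compute derivatives of f(x) = 5*x^3 - 5*x^2 + 2*x + 4:
  f'(x)  = 15*x^2 - 10*x + 2
  f''(x) = 30*x - 10
Substitute x = B_t and multiply the f'' term by 1/2:
  drift     = (1/2) * (30*x - 10) evaluated at B_t = 15*B_t - 5
  diffusion = (15*x^2 - 10*x + 2) evaluated at B_t = 15*B_t^2 - 10*B_t + 2
Therefore d(5*B_t^3 - 5*B_t^2 + 2*B_t + 4) = (15*B_t - 5) dt + (15*B_t^2 - 10*B_t + 2) dB_t.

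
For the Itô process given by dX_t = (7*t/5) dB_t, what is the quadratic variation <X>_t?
<X>_t = 49*t^3/75

For an Itô process dX_t = a(t) dt + b(t) dB_t, the quadratic variation is <X>_t = int_0^t b(s)^2 ds (the drift term does not contribute). Here b(s) = 7*s/5, so
  b(s)^2 = 49*s^2/25.
Integrating from 0 to t:
  <X>_t = int_0^t (49*s^2/25) ds = 49*t^3/75.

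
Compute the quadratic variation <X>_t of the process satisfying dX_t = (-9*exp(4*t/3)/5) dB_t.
<X>_t = 243*exp(8*t/3)/200 - 243/200

For an Itô process dX_t = a(t) dt + b(t) dB_t, the quadratic variation is <X>_t = int_0^t b(s)^2 ds (the drift term does not contribute). Here b(s) = -9*exp(4*s/3)/5, so
  b(s)^2 = 81*exp(8*s/3)/25.
Integrating from 0 to t:
  <X>_t = int_0^t (81*exp(8*s/3)/25) ds = 243*exp(8*t/3)/200 - 243/200.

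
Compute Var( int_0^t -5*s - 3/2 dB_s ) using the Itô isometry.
Var = t*(100*t^2 + 90*t + 27)/12

The Itô integral of a deterministic integrand f(s) has mean 0 because each increment f(s) * (B_{s+ds} - B_s) has mean 0. By the Itô isometry:
  Var( int_0^t f(s) dB_s ) = E[ (int_0^t f(s) dB_s)^2 ] = int_0^t f(s)^2 ds.
Here f(s) = -5*s - 3/2, so f(s)^2 = (10*s + 3)^2/4. Integrate:
  int_0^t ((10*s + 3)^2/4) ds = t*(100*t^2 + 90*t + 27)/12.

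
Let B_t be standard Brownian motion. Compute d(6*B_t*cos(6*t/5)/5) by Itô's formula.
d(6*B_t*cos(6*t/5)/5) = (-36*B_t*sin(6*t/5)/25) dt + (6*cos(6*t/5)/5) dB_t

Itô's formula for f(t, x): d f(t, B_t) = (f_t + (1/2) f_xx) dt + f_x dB_t. Compute partials of f(t, x) = 6*x*cos(6*t/5)/5:
  f_t(t,x)  = -36*x*sin(6*t/5)/25
  f_x(t,x)  = 6*cos(6*t/5)/5
  f_xx(t,x) = 0
Assemble drift = f_t + (1/2) f_xx = -36*x*sin(6*t/5)/25 and diffusion = f_x = 6*cos(6*t/5)/5. Substituting x = B_t:
  d(6*B_t*cos(6*t/5)/5) = (-36*B_t*sin(6*t/5)/25) dt + (6*cos(6*t/5)/5) dB_t.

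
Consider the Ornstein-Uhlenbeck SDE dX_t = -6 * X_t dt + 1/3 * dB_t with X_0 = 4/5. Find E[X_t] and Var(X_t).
E[X_t] = 4*exp(-6*t)/5; Var(X_t) = 1/108 - exp(-12*t)/108

The OU SDE dX = -theta X dt + sigma dB admits the integrating factor exp(theta t): d(exp(theta t) X_t) = sigma exp(theta t) dB_t. Integrating from 0 to t:
  X_t = x_0 * exp(-theta t) + sigma * int_0^t exp(-theta (t-s)) dB_s.
The Itô integral has mean 0 and (by the Itô isometry) variance sigma^2 * int_0^t exp(-2 theta (t - s)) ds = sigma^2 * (1 - exp(-2 theta t)) / (2 theta).
With theta = 6, sigma = 1/3, x_0 = 4/5:
  E[X_t] = 4/5 * exp(-6 t) = 4*exp(-6*t)/5
  Var(X_t) = (1/3)^2 * (1 - exp(-2*6 t)) / (2 * 6) = 1/108 - exp(-12*t)/108.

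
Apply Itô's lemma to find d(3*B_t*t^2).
d(3*B_t*t^2) = (6*B_t*t) dt + (3*t^2) dB_t

Itô's formula for f(t, x): d f(t, B_t) = (f_t + (1/2) f_xx) dt + f_x dB_t. Compute partials of f(t, x) = 3*t^2*x:
  f_t(t,x)  = 6*t*x
  f_x(t,x)  = 3*t^2
  f_xx(t,x) = 0
Assemble drift = f_t + (1/2) f_xx = 6*t*x and diffusion = f_x = 3*t^2. Substituting x = B_t:
  d(3*B_t*t^2) = (6*B_t*t) dt + (3*t^2) dB_t.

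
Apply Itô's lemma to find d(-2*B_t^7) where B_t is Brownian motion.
d(-2*B_t^7) = (-42*B_t^5) dt + (-14*B_t^6) dB_t

Itô's formula for f(B_t) gives d f(B_t) = f'(B_t) dB_t + (1/2) f''(B_t) dt. Compute derivatives of f(x) = -2*x^7:
  f'(x)  = -14*x^6
  f''(x) = -84*x^5
Substitute x = B_t and multiply the f'' term by 1/2:
  drift     = (1/2) * (-84*x^5) evaluated at B_t = -42*B_t^5
  diffusion = (-14*x^6) evaluated at B_t = -14*B_t^6
Therefore d(-2*B_t^7) = (-42*B_t^5) dt + (-14*B_t^6) dB_t.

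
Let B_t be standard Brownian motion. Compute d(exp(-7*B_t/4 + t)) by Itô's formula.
d(exp(-7*B_t/4 + t)) = (81*exp(-7*B_t/4 + t)/32) dt + (-7*exp(-7*B_t/4 + t)/4) dB_t

Itô's formula for f(t, x): d f(t, B_t) = (f_t + (1/2) f_xx) dt + f_x dB_t. Compute partials of f(t, x) = exp(t - 7*x/4):
  f_t(t,x)  = exp(t - 7*x/4)
  f_x(t,x)  = -7*exp(t - 7*x/4)/4
  f_xx(t,x) = 49*exp(t - 7*x/4)/16
Assemble drift = f_t + (1/2) f_xx = 81*exp(t - 7*x/4)/32 and diffusion = f_x = -7*exp(t - 7*x/4)/4. Substituting x = B_t:
  d(exp(-7*B_t/4 + t)) = (81*exp(-7*B_t/4 + t)/32) dt + (-7*exp(-7*B_t/4 + t)/4) dB_t.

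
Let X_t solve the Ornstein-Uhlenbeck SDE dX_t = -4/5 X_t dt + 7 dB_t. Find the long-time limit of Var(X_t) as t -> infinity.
lim Var(X_t) = 245/8

The OU SDE dX = -theta X dt + sigma dB admits the integrating factor exp(theta t): d(exp(theta t) X_t) = sigma exp(theta t) dB_t. Integrating from 0 to t gives X_t = x_0 * exp(-theta t) + sigma * int_0^t exp(-theta (t-s)) dB_s for any initial x_0. The Itô integral has variance (by the Itô isometry) sigma^2 * int_0^t exp(-2 theta (t - s)) ds = sigma^2 * (1 - exp(-2 theta t)) / (2 theta), independent of x_0.
With theta = 4/5, sigma = 7:
  Var(X_t) = (7)^2 * (1 - exp(-2*4/5 t)) / (2 * 4/5) = 245/8 - 245*exp(-8*t/5)/8.
As t -> infinity, exp(-2*4/5 t) -> 0, so the stationary variance is sigma^2 / (2 theta) = 245/8.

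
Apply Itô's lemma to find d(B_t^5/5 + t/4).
d(B_t^5/5 + t/4) = (2*B_t^3 + 1/4) dt + (B_t^4) dB_t

Itô's formula for f(t, x): d f(t, B_t) = (f_t + (1/2) f_xx) dt + f_x dB_t. Compute partials of f(t, x) = t/4 + x^5/5:
  f_t(t,x)  = 1/4
  f_x(t,x)  = x^4
  f_xx(t,x) = 4*x^3
Assemble drift = f_t + (1/2) f_xx = 2*x^3 + 1/4 and diffusion = f_x = x^4. Substituting x = B_t:
  d(B_t^5/5 + t/4) = (2*B_t^3 + 1/4) dt + (B_t^4) dB_t.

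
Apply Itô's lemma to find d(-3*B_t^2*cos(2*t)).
d(-3*B_t^2*cos(2*t)) = (6*B_t^2*sin(2*t) - 3*cos(2*t)) dt + (-6*B_t*cos(2*t)) dB_t

Itô's formula for f(t, x): d f(t, B_t) = (f_t + (1/2) f_xx) dt + f_x dB_t. Compute partials of f(t, x) = -3*x^2*cos(2*t):
  f_t(t,x)  = 6*x^2*sin(2*t)
  f_x(t,x)  = -6*x*cos(2*t)
  f_xx(t,x) = -6*cos(2*t)
Assemble drift = f_t + (1/2) f_xx = 6*x^2*sin(2*t) - 3*cos(2*t) and diffusion = f_x = -6*x*cos(2*t). Substituting x = B_t:
  d(-3*B_t^2*cos(2*t)) = (6*B_t^2*sin(2*t) - 3*cos(2*t)) dt + (-6*B_t*cos(2*t)) dB_t.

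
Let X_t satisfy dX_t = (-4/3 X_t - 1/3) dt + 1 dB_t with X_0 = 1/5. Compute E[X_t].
E[X_t] = -1/4 + 9*exp(-4*t/3)/20

Taking expectations and using E[dB_t] = 0, the mean m(t) = E[X_t] satisfies the ODE m'(t) = a m(t) + b with m(0) = x_0. With a = -4/3, b = -1/3, x_0 = 1/5, the solution is
  m(t) = x_0 * exp(a t) + (b/a) * (exp(a t) - 1)
       = (1/5) * exp((-4/3) t) + ((-1/3)/(-4/3)) * (exp((-4/3) t) - 1)
       = -1/4 + 9*exp(-4*t/3)/20.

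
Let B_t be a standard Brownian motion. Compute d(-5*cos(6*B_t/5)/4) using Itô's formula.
d(-5*cos(6*B_t/5)/4) = (9*cos(6*B_t/5)/10) dt + (3*sin(6*B_t/5)/2) dB_t

Itô's formula for f(B_t) gives d f(B_t) = f'(B_t) dB_t + (1/2) f''(B_t) dt. Compute derivatives of f(x) = -5*cos(6*x/5)/4:
  f'(x)  = 3*sin(6*x/5)/2
  f''(x) = 9*cos(6*x/5)/5
Substitute x = B_t and multiply the f'' term by 1/2:
  drift     = (1/2) * (9*cos(6*x/5)/5) evaluated at B_t = 9*cos(6*B_t/5)/10
  diffusion = (3*sin(6*x/5)/2) evaluated at B_t = 3*sin(6*B_t/5)/2
Therefore d(-5*cos(6*B_t/5)/4) = (9*cos(6*B_t/5)/10) dt + (3*sin(6*B_t/5)/2) dB_t.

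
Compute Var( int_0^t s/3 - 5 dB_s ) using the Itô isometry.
Var = t*(t^2 - 45*t + 675)/27

The Itô integral of a deterministic integrand f(s) has mean 0 because each increment f(s) * (B_{s+ds} - B_s) has mean 0. By the Itô isometry:
  Var( int_0^t f(s) dB_s ) = E[ (int_0^t f(s) dB_s)^2 ] = int_0^t f(s)^2 ds.
Here f(s) = s/3 - 5, so f(s)^2 = (s - 15)^2/9. Integrate:
  int_0^t ((s - 15)^2/9) ds = t*(t^2 - 45*t + 675)/27.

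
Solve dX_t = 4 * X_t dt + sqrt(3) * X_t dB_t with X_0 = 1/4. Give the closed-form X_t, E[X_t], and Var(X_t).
X_t = 1/4 * exp((5/2) t + (sqrt(3)) B_t); E[X_t] = exp(4*t)/4; Var(X_t) = (exp(3*t) - 1)*exp(8*t)/16

For GBM dX = mu X dt + sigma X dB with X_0 = x_0, apply Itô to Y = log X: dY = (mu - sigma^2/2) dt + sigma dB, so Y_t = log(x_0) + (mu - sigma^2/2) t + sigma B_t and hence X_t = x_0 * exp((mu - sigma^2/2) t + sigma B_t).
With mu = 4, sigma = sqrt(3), x_0 = 1/4, this gives:
  X_t = 1/4 * exp((5/2) * t + (sqrt(3)) * B_t).
Since sigma*B_t ~ Normal(0, sigma^2 t), E[exp(sigma*B_t)] = exp(sigma^2 t / 2); so E[X_t] = x_0 * exp((mu - sigma^2/2) t) * exp(sigma^2 t / 2) = x_0 * exp(mu t) = exp(4*t)/4.
Var(X_t) = E[X_t^2] - (E[X_t])^2 = x_0^2 * exp(2 mu t) * (exp(sigma^2 t) - 1) = (exp(3*t) - 1)*exp(8*t)/16.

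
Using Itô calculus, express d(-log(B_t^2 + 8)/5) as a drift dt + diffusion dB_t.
d(-log(B_t^2 + 8)/5) = ((B_t^2 - 8)/(5*(B_t^2 + 8)^2)) dt + (-2*B_t/(5*B_t^2 + 40)) dB_t

Itô's formula for f(B_t) gives d f(B_t) = f'(B_t) dB_t + (1/2) f''(B_t) dt. Compute derivatives of f(x) = -log(x^2 + 8)/5:
  f'(x)  = -2*x/(5*x^2 + 40)
  f''(x) = 2*(x^2 - 8)/(5*(x^2 + 8)^2)
Substitute x = B_t and multiply the f'' term by 1/2:
  drift     = (1/2) * (2*(x^2 - 8)/(5*(x^2 + 8)^2)) evaluated at B_t = (B_t^2 - 8)/(5*(B_t^2 + 8)^2)
  diffusion = (-2*x/(5*x^2 + 40)) evaluated at B_t = -2*B_t/(5*B_t^2 + 40)
Therefore d(-log(B_t^2 + 8)/5) = ((B_t^2 - 8)/(5*(B_t^2 + 8)^2)) dt + (-2*B_t/(5*B_t^2 + 40)) dB_t.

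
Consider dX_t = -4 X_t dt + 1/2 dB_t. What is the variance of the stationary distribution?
lim Var(X_t) = 1/32

The OU SDE dX = -theta X dt + sigma dB admits the integrating factor exp(theta t): d(exp(theta t) X_t) = sigma exp(theta t) dB_t. Integrating from 0 to t gives X_t = x_0 * exp(-theta t) + sigma * int_0^t exp(-theta (t-s)) dB_s for any initial x_0. The Itô integral has variance (by the Itô isometry) sigma^2 * int_0^t exp(-2 theta (t - s)) ds = sigma^2 * (1 - exp(-2 theta t)) / (2 theta), independent of x_0.
With theta = 4, sigma = 1/2:
  Var(X_t) = (1/2)^2 * (1 - exp(-2*4 t)) / (2 * 4) = 1/32 - exp(-8*t)/32.
As t -> infinity, exp(-2*4 t) -> 0, so the stationary variance is sigma^2 / (2 theta) = 1/32.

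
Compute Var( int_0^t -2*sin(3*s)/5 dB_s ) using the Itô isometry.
Var = 2*t/25 - sin(6*t)/75

The Itô integral of a deterministic integrand f(s) has mean 0 because each increment f(s) * (B_{s+ds} - B_s) has mean 0. By the Itô isometry:
  Var( int_0^t f(s) dB_s ) = E[ (int_0^t f(s) dB_s)^2 ] = int_0^t f(s)^2 ds.
Here f(s) = -2*sin(3*s)/5, so f(s)^2 = 4*sin(3*s)^2/25. Integrate:
  int_0^t (4*sin(3*s)^2/25) ds = 2*t/25 - sin(6*t)/75.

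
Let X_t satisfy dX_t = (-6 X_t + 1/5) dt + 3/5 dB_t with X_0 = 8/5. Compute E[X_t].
E[X_t] = 1/30 + 47*exp(-6*t)/30

Taking expectations and using E[dB_t] = 0, the mean m(t) = E[X_t] satisfies the ODE m'(t) = a m(t) + b with m(0) = x_0. With a = -6, b = 1/5, x_0 = 8/5, the solution is
  m(t) = x_0 * exp(a t) + (b/a) * (exp(a t) - 1)
       = (8/5) * exp((-6) t) + ((1/5)/(-6)) * (exp((-6) t) - 1)
       = 1/30 + 47*exp(-6*t)/30.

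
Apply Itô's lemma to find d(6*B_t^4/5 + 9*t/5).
d(6*B_t^4/5 + 9*t/5) = (36*B_t^2/5 + 9/5) dt + (24*B_t^3/5) dB_t

Itô's formula for f(t, x): d f(t, B_t) = (f_t + (1/2) f_xx) dt + f_x dB_t. Compute partials of f(t, x) = 9*t/5 + 6*x^4/5:
  f_t(t,x)  = 9/5
  f_x(t,x)  = 24*x^3/5
  f_xx(t,x) = 72*x^2/5
Assemble drift = f_t + (1/2) f_xx = 36*x^2/5 + 9/5 and diffusion = f_x = 24*x^3/5. Substituting x = B_t:
  d(6*B_t^4/5 + 9*t/5) = (36*B_t^2/5 + 9/5) dt + (24*B_t^3/5) dB_t.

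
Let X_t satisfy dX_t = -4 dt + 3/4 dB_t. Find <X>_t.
<X>_t = 9*t/16

For an Itô process dX_t = a(t) dt + b(t) dB_t, the quadratic variation is <X>_t = int_0^t b(s)^2 ds (the drift term does not contribute). Here b(s) = 3/4, so
  b(s)^2 = 9/16.
Integrating from 0 to t:
  <X>_t = int_0^t (9/16) ds = 9*t/16.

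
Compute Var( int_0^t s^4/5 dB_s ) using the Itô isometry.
Var = t^9/225

The Itô integral of a deterministic integrand f(s) has mean 0 because each increment f(s) * (B_{s+ds} - B_s) has mean 0. By the Itô isometry:
  Var( int_0^t f(s) dB_s ) = E[ (int_0^t f(s) dB_s)^2 ] = int_0^t f(s)^2 ds.
Here f(s) = s^4/5, so f(s)^2 = s^8/25. Integrate:
  int_0^t (s^8/25) ds = t^9/225.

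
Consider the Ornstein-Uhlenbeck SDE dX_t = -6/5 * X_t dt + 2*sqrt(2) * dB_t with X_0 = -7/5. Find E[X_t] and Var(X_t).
E[X_t] = -7*exp(-6*t/5)/5; Var(X_t) = 10/3 - 10*exp(-12*t/5)/3

The OU SDE dX = -theta X dt + sigma dB admits the integrating factor exp(theta t): d(exp(theta t) X_t) = sigma exp(theta t) dB_t. Integrating from 0 to t:
  X_t = x_0 * exp(-theta t) + sigma * int_0^t exp(-theta (t-s)) dB_s.
The Itô integral has mean 0 and (by the Itô isometry) variance sigma^2 * int_0^t exp(-2 theta (t - s)) ds = sigma^2 * (1 - exp(-2 theta t)) / (2 theta).
With theta = 6/5, sigma = 2*sqrt(2), x_0 = -7/5:
  E[X_t] = -7/5 * exp(-6/5 t) = -7*exp(-6*t/5)/5
  Var(X_t) = (2*sqrt(2))^2 * (1 - exp(-2*6/5 t)) / (2 * 6/5) = 10/3 - 10*exp(-12*t/5)/3.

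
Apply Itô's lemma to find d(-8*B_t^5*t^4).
d(-8*B_t^5*t^4) = (B_t^3*t^3*(-32*B_t^2 - 80*t)) dt + (-40*B_t^4*t^4) dB_t

Itô's formula for f(t, x): d f(t, B_t) = (f_t + (1/2) f_xx) dt + f_x dB_t. Compute partials of f(t, x) = -8*t^4*x^5:
  f_t(t,x)  = -32*t^3*x^5
  f_x(t,x)  = -40*t^4*x^4
  f_xx(t,x) = -160*t^4*x^3
Assemble drift = f_t + (1/2) f_xx = t^3*x^3*(-80*t - 32*x^2) and diffusion = f_x = -40*t^4*x^4. Substituting x = B_t:
  d(-8*B_t^5*t^4) = (B_t^3*t^3*(-32*B_t^2 - 80*t)) dt + (-40*B_t^4*t^4) dB_t.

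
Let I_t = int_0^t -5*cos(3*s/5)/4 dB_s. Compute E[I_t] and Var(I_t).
E[I_t] = 0; Var(I_t) = 25*t/32 + 125*sin(6*t/5)/192

The Itô integral of a deterministic integrand f(s) has mean 0 because each increment f(s) * (B_{s+ds} - B_s) has mean 0. By the Itô isometry:
  Var( int_0^t f(s) dB_s ) = E[ (int_0^t f(s) dB_s)^2 ] = int_0^t f(s)^2 ds.
Here f(s) = -5*cos(3*s/5)/4, so f(s)^2 = 25*cos(3*s/5)^2/16. Integrate:
  int_0^t (25*cos(3*s/5)^2/16) ds = 25*t/32 + 125*sin(6*t/5)/192.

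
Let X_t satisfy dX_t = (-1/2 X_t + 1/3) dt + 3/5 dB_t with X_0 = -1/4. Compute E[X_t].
E[X_t] = 2/3 - 11*exp(-t/2)/12

Taking expectations and using E[dB_t] = 0, the mean m(t) = E[X_t] satisfies the ODE m'(t) = a m(t) + b with m(0) = x_0. With a = -1/2, b = 1/3, x_0 = -1/4, the solution is
  m(t) = x_0 * exp(a t) + (b/a) * (exp(a t) - 1)
       = (-1/4) * exp((-1/2) t) + ((1/3)/(-1/2)) * (exp((-1/2) t) - 1)
       = 2/3 - 11*exp(-t/2)/12.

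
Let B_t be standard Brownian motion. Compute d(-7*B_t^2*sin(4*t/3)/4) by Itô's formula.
d(-7*B_t^2*sin(4*t/3)/4) = (-7*B_t^2*cos(4*t/3)/3 - 7*sin(4*t/3)/4) dt + (-7*B_t*sin(4*t/3)/2) dB_t

Itô's formula for f(t, x): d f(t, B_t) = (f_t + (1/2) f_xx) dt + f_x dB_t. Compute partials of f(t, x) = -7*x^2*sin(4*t/3)/4:
  f_t(t,x)  = -7*x^2*cos(4*t/3)/3
  f_x(t,x)  = -7*x*sin(4*t/3)/2
  f_xx(t,x) = -7*sin(4*t/3)/2
Assemble drift = f_t + (1/2) f_xx = -7*x^2*cos(4*t/3)/3 - 7*sin(4*t/3)/4 and diffusion = f_x = -7*x*sin(4*t/3)/2. Substituting x = B_t:
  d(-7*B_t^2*sin(4*t/3)/4) = (-7*B_t^2*cos(4*t/3)/3 - 7*sin(4*t/3)/4) dt + (-7*B_t*sin(4*t/3)/2) dB_t.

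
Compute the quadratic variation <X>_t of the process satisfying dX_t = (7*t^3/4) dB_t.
<X>_t = 7*t^7/16

For an Itô process dX_t = a(t) dt + b(t) dB_t, the quadratic variation is <X>_t = int_0^t b(s)^2 ds (the drift term does not contribute). Here b(s) = 7*s^3/4, so
  b(s)^2 = 49*s^6/16.
Integrating from 0 to t:
  <X>_t = int_0^t (49*s^6/16) ds = 7*t^7/16.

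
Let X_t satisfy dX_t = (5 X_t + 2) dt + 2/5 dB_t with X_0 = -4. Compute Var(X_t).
Var(X_t) = 2*exp(10*t)/125 - 2/125

The variance V(t) = Var(X_t) satisfies V'(t) = 2 a V(t) + c^2 with V(0) = 0 (drift coefficient is linear in X, diffusion is constant). With a = 5, c = 2/5, the solution is
  V(t) = (c^2 / (2 a)) * (exp(2 a t) - 1)
       = ((2/5)^2 / (2*5)) * (exp(10 t) - 1)
       = 2*exp(10*t)/125 - 2/125.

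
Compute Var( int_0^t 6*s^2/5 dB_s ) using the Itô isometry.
Var = 36*t^5/125

The Itô integral of a deterministic integrand f(s) has mean 0 because each increment f(s) * (B_{s+ds} - B_s) has mean 0. By the Itô isometry:
  Var( int_0^t f(s) dB_s ) = E[ (int_0^t f(s) dB_s)^2 ] = int_0^t f(s)^2 ds.
Here f(s) = 6*s^2/5, so f(s)^2 = 36*s^4/25. Integrate:
  int_0^t (36*s^4/25) ds = 36*t^5/125.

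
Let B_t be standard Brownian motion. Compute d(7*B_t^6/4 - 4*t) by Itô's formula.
d(7*B_t^6/4 - 4*t) = (105*B_t^4/4 - 4) dt + (21*B_t^5/2) dB_t

Itô's formula for f(t, x): d f(t, B_t) = (f_t + (1/2) f_xx) dt + f_x dB_t. Compute partials of f(t, x) = -4*t + 7*x^6/4:
  f_t(t,x)  = -4
  f_x(t,x)  = 21*x^5/2
  f_xx(t,x) = 105*x^4/2
Assemble drift = f_t + (1/2) f_xx = 105*x^4/4 - 4 and diffusion = f_x = 21*x^5/2. Substituting x = B_t:
  d(7*B_t^6/4 - 4*t) = (105*B_t^4/4 - 4) dt + (21*B_t^5/2) dB_t.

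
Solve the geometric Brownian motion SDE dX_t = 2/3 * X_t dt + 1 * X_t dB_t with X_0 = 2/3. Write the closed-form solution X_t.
X_t = 2/3 * exp((1/6) * t + (1) * B_t)

For GBM dX = mu X dt + sigma X dB with X_0 = x_0, apply Itô to Y = log X: dY = (mu - sigma^2/2) dt + sigma dB, so Y_t = log(x_0) + (mu - sigma^2/2) t + sigma B_t and hence X_t = x_0 * exp((mu - sigma^2/2) t + sigma B_t).
With mu = 2/3, sigma = 1, x_0 = 2/3, this gives:
  X_t = 2/3 * exp((1/6) * t + (1) * B_t).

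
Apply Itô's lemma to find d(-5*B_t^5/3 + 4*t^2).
d(-5*B_t^5/3 + 4*t^2) = (-50*B_t^3/3 + 8*t) dt + (-25*B_t^4/3) dB_t

Itô's formula for f(t, x): d f(t, B_t) = (f_t + (1/2) f_xx) dt + f_x dB_t. Compute partials of f(t, x) = 4*t^2 - 5*x^5/3:
  f_t(t,x)  = 8*t
  f_x(t,x)  = -25*x^4/3
  f_xx(t,x) = -100*x^3/3
Assemble drift = f_t + (1/2) f_xx = 8*t - 50*x^3/3 and diffusion = f_x = -25*x^4/3. Substituting x = B_t:
  d(-5*B_t^5/3 + 4*t^2) = (-50*B_t^3/3 + 8*t) dt + (-25*B_t^4/3) dB_t.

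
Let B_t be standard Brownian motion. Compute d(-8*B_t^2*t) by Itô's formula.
d(-8*B_t^2*t) = (-8*B_t^2 - 8*t) dt + (-16*B_t*t) dB_t

Itô's formula for f(t, x): d f(t, B_t) = (f_t + (1/2) f_xx) dt + f_x dB_t. Compute partials of f(t, x) = -8*t*x^2:
  f_t(t,x)  = -8*x^2
  f_x(t,x)  = -16*t*x
  f_xx(t,x) = -16*t
Assemble drift = f_t + (1/2) f_xx = -8*t - 8*x^2 and diffusion = f_x = -16*t*x. Substituting x = B_t:
  d(-8*B_t^2*t) = (-8*B_t^2 - 8*t) dt + (-16*B_t*t) dB_t.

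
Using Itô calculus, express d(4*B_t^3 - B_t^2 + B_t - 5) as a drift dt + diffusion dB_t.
d(4*B_t^3 - B_t^2 + B_t - 5) = (12*B_t - 1) dt + (12*B_t^2 - 2*B_t + 1) dB_t

Itô's formula for f(B_t) gives d f(B_t) = f'(B_t) dB_t + (1/2) f''(B_t) dt. Compute derivatives of f(x) = 4*x^3 - x^2 + x - 5:
  f'(x)  = 12*x^2 - 2*x + 1
  f''(x) = 24*x - 2
Substitute x = B_t and multiply the f'' term by 1/2:
  drift     = (1/2) * (24*x - 2) evaluated at B_t = 12*B_t - 1
  diffusion = (12*x^2 - 2*x + 1) evaluated at B_t = 12*B_t^2 - 2*B_t + 1
Therefore d(4*B_t^3 - B_t^2 + B_t - 5) = (12*B_t - 1) dt + (12*B_t^2 - 2*B_t + 1) dB_t.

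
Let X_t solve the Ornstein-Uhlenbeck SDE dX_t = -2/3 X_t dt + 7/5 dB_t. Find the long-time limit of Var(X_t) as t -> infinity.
lim Var(X_t) = 147/100

The OU SDE dX = -theta X dt + sigma dB admits the integrating factor exp(theta t): d(exp(theta t) X_t) = sigma exp(theta t) dB_t. Integrating from 0 to t gives X_t = x_0 * exp(-theta t) + sigma * int_0^t exp(-theta (t-s)) dB_s for any initial x_0. The Itô integral has variance (by the Itô isometry) sigma^2 * int_0^t exp(-2 theta (t - s)) ds = sigma^2 * (1 - exp(-2 theta t)) / (2 theta), independent of x_0.
With theta = 2/3, sigma = 7/5:
  Var(X_t) = (7/5)^2 * (1 - exp(-2*2/3 t)) / (2 * 2/3) = 147/100 - 147*exp(-4*t/3)/100.
As t -> infinity, exp(-2*2/3 t) -> 0, so the stationary variance is sigma^2 / (2 theta) = 147/100.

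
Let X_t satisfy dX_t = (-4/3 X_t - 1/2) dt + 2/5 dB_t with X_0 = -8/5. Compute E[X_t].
E[X_t] = -3/8 - 49*exp(-4*t/3)/40

Taking expectations and using E[dB_t] = 0, the mean m(t) = E[X_t] satisfies the ODE m'(t) = a m(t) + b with m(0) = x_0. With a = -4/3, b = -1/2, x_0 = -8/5, the solution is
  m(t) = x_0 * exp(a t) + (b/a) * (exp(a t) - 1)
       = (-8/5) * exp((-4/3) t) + ((-1/2)/(-4/3)) * (exp((-4/3) t) - 1)
       = -3/8 - 49*exp(-4*t/3)/40.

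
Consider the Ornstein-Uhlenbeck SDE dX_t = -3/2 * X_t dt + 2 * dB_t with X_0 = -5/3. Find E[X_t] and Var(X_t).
E[X_t] = -5*exp(-3*t/2)/3; Var(X_t) = 4/3 - 4*exp(-3*t)/3

The OU SDE dX = -theta X dt + sigma dB admits the integrating factor exp(theta t): d(exp(theta t) X_t) = sigma exp(theta t) dB_t. Integrating from 0 to t:
  X_t = x_0 * exp(-theta t) + sigma * int_0^t exp(-theta (t-s)) dB_s.
The Itô integral has mean 0 and (by the Itô isometry) variance sigma^2 * int_0^t exp(-2 theta (t - s)) ds = sigma^2 * (1 - exp(-2 theta t)) / (2 theta).
With theta = 3/2, sigma = 2, x_0 = -5/3:
  E[X_t] = -5/3 * exp(-3/2 t) = -5*exp(-3*t/2)/3
  Var(X_t) = (2)^2 * (1 - exp(-2*3/2 t)) / (2 * 3/2) = 4/3 - 4*exp(-3*t)/3.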